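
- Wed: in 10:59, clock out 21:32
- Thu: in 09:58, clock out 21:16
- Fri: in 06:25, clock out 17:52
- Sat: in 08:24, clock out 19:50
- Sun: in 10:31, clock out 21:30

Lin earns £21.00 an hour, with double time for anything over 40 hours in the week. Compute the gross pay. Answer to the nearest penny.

Wed: 10:59–21:32 = 10 h 33 min
Thu: 09:58–21:16 = 11 h 18 min
Fri: 06:25–17:52 = 11 h 27 min
Sat: 08:24–19:50 = 11 h 26 min
Sun: 10:31–21:30 = 10 h 59 min
Total worked: 55 h 43 min = 3343 min.
Regular 40 h 0 min = 2400 min at £21.00/h; overtime 15 h 43 min = 943 min at £42.00/h.
Pay = (2400 × £21.00 + 943 × £42.00) ÷ 60 = £1500.10.

£1500.10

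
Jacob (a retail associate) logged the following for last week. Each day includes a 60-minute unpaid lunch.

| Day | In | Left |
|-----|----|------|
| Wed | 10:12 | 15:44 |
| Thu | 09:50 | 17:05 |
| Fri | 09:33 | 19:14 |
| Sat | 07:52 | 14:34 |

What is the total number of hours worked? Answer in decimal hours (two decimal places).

25.17 hours

Wed: 10:12–15:44 = 5 h 32 min; less 60 min break → 4 h 32 min
Thu: 09:50–17:05 = 7 h 15 min; less 60 min break → 6 h 15 min
Fri: 09:33–19:14 = 9 h 41 min; less 60 min break → 8 h 41 min
Sat: 07:52–14:34 = 6 h 42 min; less 60 min break → 5 h 42 min
Total: 4 h 32 min + 6 h 15 min + 8 h 41 min + 5 h 42 min = 25 h 10 min.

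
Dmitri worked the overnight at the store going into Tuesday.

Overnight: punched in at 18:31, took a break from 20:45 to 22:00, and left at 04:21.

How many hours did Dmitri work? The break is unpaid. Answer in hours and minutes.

Overnight: 18:31 → midnight = 5 h 29 min; midnight → 04:21 = 4 h 21 min; span 9 h 50 min; less 75 min break → 8 h 35 min

8 h 35 min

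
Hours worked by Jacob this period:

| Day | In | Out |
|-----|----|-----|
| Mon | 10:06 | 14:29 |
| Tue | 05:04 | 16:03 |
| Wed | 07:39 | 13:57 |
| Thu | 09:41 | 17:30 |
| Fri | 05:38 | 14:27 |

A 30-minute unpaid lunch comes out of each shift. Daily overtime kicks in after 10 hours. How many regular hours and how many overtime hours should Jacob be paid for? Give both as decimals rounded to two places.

Mon: 10:06–14:29 = 4 h 23 min; less 30 min break → 3 h 53 min
Tue: 05:04–16:03 = 10 h 59 min; less 30 min break → 10 h 29 min
Wed: 07:39–13:57 = 6 h 18 min; less 30 min break → 5 h 48 min
Thu: 09:41–17:30 = 7 h 49 min; less 30 min break → 7 h 19 min
Fri: 05:38–14:27 = 8 h 49 min; less 30 min break → 8 h 19 min
Mon reg 3 h 53 min / OT 0 h 0 min; Tue reg 10 h 0 min / OT 0 h 29 min; Wed reg 5 h 48 min / OT 0 h 0 min; Thu reg 7 h 19 min / OT 0 h 0 min; Fri reg 8 h 19 min / OT 0 h 0 min.
Totals: regular 35 h 19 min, overtime 0 h 29 min.

Regular 35.32 hours, overtime 0.48 hours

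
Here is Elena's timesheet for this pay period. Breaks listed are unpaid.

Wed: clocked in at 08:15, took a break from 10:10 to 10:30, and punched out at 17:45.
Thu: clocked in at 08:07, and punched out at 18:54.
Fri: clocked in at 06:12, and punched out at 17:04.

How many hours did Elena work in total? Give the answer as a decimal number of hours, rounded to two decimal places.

Wed: 08:15–17:45 = 9 h 30 min; less 20 min break → 9 h 10 min
Thu: 08:07–18:54 = 10 h 47 min
Fri: 06:12–17:04 = 10 h 52 min
Total: 9 h 10 min + 10 h 47 min + 10 h 52 min = 30 h 49 min.

30.82 hours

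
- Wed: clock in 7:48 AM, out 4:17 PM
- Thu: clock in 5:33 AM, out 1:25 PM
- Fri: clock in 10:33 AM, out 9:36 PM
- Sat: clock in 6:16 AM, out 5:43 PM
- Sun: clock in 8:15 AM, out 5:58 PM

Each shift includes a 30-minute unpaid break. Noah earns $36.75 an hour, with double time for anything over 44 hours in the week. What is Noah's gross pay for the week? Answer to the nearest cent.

$1768.90

Wed: 7:48 AM–4:17 PM = 8 h 29 min; less 30 min break → 7 h 59 min
Thu: 5:33 AM–1:25 PM = 7 h 52 min; less 30 min break → 7 h 22 min
Fri: 10:33 AM–9:36 PM = 11 h 3 min; less 30 min break → 10 h 33 min
Sat: 6:16 AM–5:43 PM = 11 h 27 min; less 30 min break → 10 h 57 min
Sun: 8:15 AM–5:58 PM = 9 h 43 min; less 30 min break → 9 h 13 min
Total worked: 46 h 4 min = 2764 min.
Regular 44 h 0 min = 2640 min at $36.75/h; overtime 2 h 4 min = 124 min at $73.50/h.
Pay = (2640 × $36.75 + 124 × $73.50) ÷ 60 = $1768.90.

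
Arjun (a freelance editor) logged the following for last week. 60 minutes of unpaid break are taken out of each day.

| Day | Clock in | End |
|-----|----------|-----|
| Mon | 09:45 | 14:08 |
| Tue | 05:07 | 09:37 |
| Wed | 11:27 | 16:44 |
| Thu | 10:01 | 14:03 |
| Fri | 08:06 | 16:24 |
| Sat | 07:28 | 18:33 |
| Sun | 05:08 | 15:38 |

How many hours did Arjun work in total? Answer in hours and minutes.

41 h 5 min

Mon: 09:45–14:08 = 4 h 23 min; less 60 min break → 3 h 23 min
Tue: 05:07–09:37 = 4 h 30 min; less 60 min break → 3 h 30 min
Wed: 11:27–16:44 = 5 h 17 min; less 60 min break → 4 h 17 min
Thu: 10:01–14:03 = 4 h 2 min; less 60 min break → 3 h 2 min
Fri: 08:06–16:24 = 8 h 18 min; less 60 min break → 7 h 18 min
Sat: 07:28–18:33 = 11 h 5 min; less 60 min break → 10 h 5 min
Sun: 05:08–15:38 = 10 h 30 min; less 60 min break → 9 h 30 min
Total: 3 h 23 min + 3 h 30 min + 4 h 17 min + 3 h 2 min + 7 h 18 min + 10 h 5 min + 9 h 30 min = 41 h 5 min.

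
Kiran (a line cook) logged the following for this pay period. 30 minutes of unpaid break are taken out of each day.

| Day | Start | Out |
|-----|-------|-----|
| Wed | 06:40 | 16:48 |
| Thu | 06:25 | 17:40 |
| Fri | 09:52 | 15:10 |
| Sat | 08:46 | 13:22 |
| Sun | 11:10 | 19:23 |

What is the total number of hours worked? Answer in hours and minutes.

Wed: 06:40–16:48 = 10 h 8 min; less 30 min break → 9 h 38 min
Thu: 06:25–17:40 = 11 h 15 min; less 30 min break → 10 h 45 min
Fri: 09:52–15:10 = 5 h 18 min; less 30 min break → 4 h 48 min
Sat: 08:46–13:22 = 4 h 36 min; less 30 min break → 4 h 6 min
Sun: 11:10–19:23 = 8 h 13 min; less 30 min break → 7 h 43 min
Total: 9 h 38 min + 10 h 45 min + 4 h 48 min + 4 h 6 min + 7 h 43 min = 37 h 0 min.

37 h 0 min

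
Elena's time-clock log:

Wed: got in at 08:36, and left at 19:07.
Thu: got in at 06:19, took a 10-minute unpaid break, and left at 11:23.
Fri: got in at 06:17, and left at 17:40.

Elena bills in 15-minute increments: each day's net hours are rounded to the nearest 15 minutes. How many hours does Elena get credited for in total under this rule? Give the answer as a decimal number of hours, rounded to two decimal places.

27.00 hours

Wed: 08:36–19:07 = 10 h 31 min → rounds to 10 h 30 min
Thu: 06:19–11:23 = 5 h 4 min − 10 min = 4 h 54 min → rounds to 5 h 0 min
Fri: 06:17–17:40 = 11 h 23 min → rounds to 11 h 30 min
Total credited: 27 h 0 min.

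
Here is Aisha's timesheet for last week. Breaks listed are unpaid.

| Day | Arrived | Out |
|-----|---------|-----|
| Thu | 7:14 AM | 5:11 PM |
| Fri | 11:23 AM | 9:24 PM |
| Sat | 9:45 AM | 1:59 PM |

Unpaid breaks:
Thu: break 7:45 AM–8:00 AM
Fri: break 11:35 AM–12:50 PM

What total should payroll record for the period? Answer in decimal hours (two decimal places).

22.70 hours

Thu: 7:14 AM–5:11 PM = 9 h 57 min; less 15 min break → 9 h 42 min
Fri: 11:23 AM–9:24 PM = 10 h 1 min; less 75 min break → 8 h 46 min
Sat: 9:45 AM–1:59 PM = 4 h 14 min
Total: 9 h 42 min + 8 h 46 min + 4 h 14 min = 22 h 42 min.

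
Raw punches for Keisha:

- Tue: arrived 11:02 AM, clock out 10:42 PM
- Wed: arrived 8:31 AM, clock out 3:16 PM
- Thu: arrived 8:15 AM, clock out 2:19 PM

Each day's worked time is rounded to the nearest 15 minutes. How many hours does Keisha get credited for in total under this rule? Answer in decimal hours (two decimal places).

24.50 hours

Tue: 11:02 AM–10:42 PM = 11 h 40 min → rounds to 11 h 45 min
Wed: 8:31 AM–3:16 PM = 6 h 45 min → rounds to 6 h 45 min
Thu: 8:15 AM–2:19 PM = 6 h 4 min → rounds to 6 h 0 min
Total credited: 24 h 30 min.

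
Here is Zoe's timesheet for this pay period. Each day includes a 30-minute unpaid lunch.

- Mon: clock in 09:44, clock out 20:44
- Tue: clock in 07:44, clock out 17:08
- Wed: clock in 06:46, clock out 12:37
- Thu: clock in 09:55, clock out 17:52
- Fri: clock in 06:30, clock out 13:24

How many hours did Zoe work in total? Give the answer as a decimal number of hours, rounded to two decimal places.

Mon: 09:44–20:44 = 11 h 0 min; less 30 min break → 10 h 30 min
Tue: 07:44–17:08 = 9 h 24 min; less 30 min break → 8 h 54 min
Wed: 06:46–12:37 = 5 h 51 min; less 30 min break → 5 h 21 min
Thu: 09:55–17:52 = 7 h 57 min; less 30 min break → 7 h 27 min
Fri: 06:30–13:24 = 6 h 54 min; less 30 min break → 6 h 24 min
Total: 10 h 30 min + 8 h 54 min + 5 h 21 min + 7 h 27 min + 6 h 24 min = 38 h 36 min.

38.60 hours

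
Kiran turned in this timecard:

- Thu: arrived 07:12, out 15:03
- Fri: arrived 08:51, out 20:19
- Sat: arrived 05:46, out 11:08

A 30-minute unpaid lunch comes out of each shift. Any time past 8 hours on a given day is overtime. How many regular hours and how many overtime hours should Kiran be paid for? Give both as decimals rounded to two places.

Thu: 07:12–15:03 = 7 h 51 min; less 30 min break → 7 h 21 min
Fri: 08:51–20:19 = 11 h 28 min; less 30 min break → 10 h 58 min
Sat: 05:46–11:08 = 5 h 22 min; less 30 min break → 4 h 52 min
Thu reg 7 h 21 min / OT 0 h 0 min; Fri reg 8 h 0 min / OT 2 h 58 min; Sat reg 4 h 52 min / OT 0 h 0 min.
Totals: regular 20 h 13 min, overtime 2 h 58 min.

Regular 20.22 hours, overtime 2.97 hours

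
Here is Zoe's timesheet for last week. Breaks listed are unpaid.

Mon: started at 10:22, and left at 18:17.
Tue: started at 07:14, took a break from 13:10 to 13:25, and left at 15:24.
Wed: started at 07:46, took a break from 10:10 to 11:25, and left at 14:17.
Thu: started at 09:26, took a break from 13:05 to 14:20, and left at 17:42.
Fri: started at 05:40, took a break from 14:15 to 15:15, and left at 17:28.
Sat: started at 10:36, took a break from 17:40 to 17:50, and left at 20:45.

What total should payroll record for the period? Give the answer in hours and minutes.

48 h 54 min

Mon: 10:22–18:17 = 7 h 55 min
Tue: 07:14–15:24 = 8 h 10 min; less 15 min break → 7 h 55 min
Wed: 07:46–14:17 = 6 h 31 min; less 75 min break → 5 h 16 min
Thu: 09:26–17:42 = 8 h 16 min; less 75 min break → 7 h 1 min
Fri: 05:40–17:28 = 11 h 48 min; less 60 min break → 10 h 48 min
Sat: 10:36–20:45 = 10 h 9 min; less 10 min break → 9 h 59 min
Total: 7 h 55 min + 7 h 55 min + 5 h 16 min + 7 h 1 min + 10 h 48 min + 9 h 59 min = 48 h 54 min.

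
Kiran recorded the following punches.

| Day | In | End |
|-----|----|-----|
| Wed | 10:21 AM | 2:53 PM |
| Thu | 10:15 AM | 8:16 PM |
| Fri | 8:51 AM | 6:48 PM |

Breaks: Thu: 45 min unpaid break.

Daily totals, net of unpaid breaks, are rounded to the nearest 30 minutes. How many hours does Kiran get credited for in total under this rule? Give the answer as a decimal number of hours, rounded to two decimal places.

Wed: 10:21 AM–2:53 PM = 4 h 32 min → rounds to 4 h 30 min
Thu: 10:15 AM–8:16 PM = 10 h 1 min − 45 min = 9 h 16 min → rounds to 9 h 30 min
Fri: 8:51 AM–6:48 PM = 9 h 57 min → rounds to 10 h 0 min
Total credited: 24 h 0 min.

24.00 hours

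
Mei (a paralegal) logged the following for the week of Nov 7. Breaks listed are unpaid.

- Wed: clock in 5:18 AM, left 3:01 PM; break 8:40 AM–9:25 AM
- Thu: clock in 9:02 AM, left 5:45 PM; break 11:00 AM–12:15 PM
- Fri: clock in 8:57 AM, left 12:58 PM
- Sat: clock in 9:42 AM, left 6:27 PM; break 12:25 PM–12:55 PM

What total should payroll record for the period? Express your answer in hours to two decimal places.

28.70 hours

Wed: 5:18 AM–3:01 PM = 9 h 43 min; less 45 min break → 8 h 58 min
Thu: 9:02 AM–5:45 PM = 8 h 43 min; less 75 min break → 7 h 28 min
Fri: 8:57 AM–12:58 PM = 4 h 1 min
Sat: 9:42 AM–6:27 PM = 8 h 45 min; less 30 min break → 8 h 15 min
Total: 8 h 58 min + 7 h 28 min + 4 h 1 min + 8 h 15 min = 28 h 42 min.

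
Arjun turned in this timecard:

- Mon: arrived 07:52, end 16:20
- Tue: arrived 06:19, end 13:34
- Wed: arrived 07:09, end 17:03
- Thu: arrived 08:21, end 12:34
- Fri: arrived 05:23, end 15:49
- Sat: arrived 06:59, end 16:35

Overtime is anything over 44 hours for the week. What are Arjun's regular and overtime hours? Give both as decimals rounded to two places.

Mon: 07:52–16:20 = 8 h 28 min
Tue: 06:19–13:34 = 7 h 15 min
Wed: 07:09–17:03 = 9 h 54 min
Thu: 08:21–12:34 = 4 h 13 min
Fri: 05:23–15:49 = 10 h 26 min
Sat: 06:59–16:35 = 9 h 36 min
Total worked: 49 h 52 min = 49.87 h.
Threshold 44 h → overtime 5 h 52 min, regular 44 h 0 min.

Regular 44.00 hours, overtime 5.87 hours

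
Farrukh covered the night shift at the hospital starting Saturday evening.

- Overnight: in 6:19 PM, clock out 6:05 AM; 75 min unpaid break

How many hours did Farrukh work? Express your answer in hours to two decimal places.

10.52 hours

Overnight: 6:19 PM → midnight = 5 h 41 min; midnight → 6:05 AM = 6 h 5 min; span 11 h 46 min; less 75 min break → 10 h 31 min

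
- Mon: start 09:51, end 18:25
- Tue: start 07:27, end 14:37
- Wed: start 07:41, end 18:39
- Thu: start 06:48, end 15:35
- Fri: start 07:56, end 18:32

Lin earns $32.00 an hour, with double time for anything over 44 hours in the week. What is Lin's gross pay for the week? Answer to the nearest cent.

Mon: 09:51–18:25 = 8 h 34 min
Tue: 07:27–14:37 = 7 h 10 min
Wed: 07:41–18:39 = 10 h 58 min
Thu: 06:48–15:35 = 8 h 47 min
Fri: 07:56–18:32 = 10 h 36 min
Total worked: 46 h 5 min = 2765 min.
Regular 44 h 0 min = 2640 min at $32.00/h; overtime 2 h 5 min = 125 min at $64.00/h.
Pay = (2640 × $32.00 + 125 × $64.00) ÷ 60 = $1541.33.

$1541.33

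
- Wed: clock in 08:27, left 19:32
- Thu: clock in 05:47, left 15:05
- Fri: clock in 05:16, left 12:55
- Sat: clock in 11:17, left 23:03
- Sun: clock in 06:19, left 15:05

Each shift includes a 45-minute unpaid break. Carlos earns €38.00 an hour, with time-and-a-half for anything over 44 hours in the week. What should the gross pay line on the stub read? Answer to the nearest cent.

€1718.55

Wed: 08:27–19:32 = 11 h 5 min; less 45 min break → 10 h 20 min
Thu: 05:47–15:05 = 9 h 18 min; less 45 min break → 8 h 33 min
Fri: 05:16–12:55 = 7 h 39 min; less 45 min break → 6 h 54 min
Sat: 11:17–23:03 = 11 h 46 min; less 45 min break → 11 h 1 min
Sun: 06:19–15:05 = 8 h 46 min; less 45 min break → 8 h 1 min
Total worked: 44 h 49 min = 2689 min.
Regular 44 h 0 min = 2640 min at €38.00/h; overtime 0 h 49 min = 49 min at €57.00/h.
Pay = (2640 × €38.00 + 49 × €57.00) ÷ 60 = €1718.55.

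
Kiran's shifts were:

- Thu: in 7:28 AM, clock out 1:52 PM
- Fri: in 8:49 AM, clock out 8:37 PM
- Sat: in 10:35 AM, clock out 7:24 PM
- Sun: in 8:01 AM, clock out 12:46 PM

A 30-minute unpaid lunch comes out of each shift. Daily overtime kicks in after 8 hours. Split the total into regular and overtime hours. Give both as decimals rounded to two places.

Thu: 7:28 AM–1:52 PM = 6 h 24 min; less 30 min break → 5 h 54 min
Fri: 8:49 AM–8:37 PM = 11 h 48 min; less 30 min break → 11 h 18 min
Sat: 10:35 AM–7:24 PM = 8 h 49 min; less 30 min break → 8 h 19 min
Sun: 8:01 AM–12:46 PM = 4 h 45 min; less 30 min break → 4 h 15 min
Thu reg 5 h 54 min / OT 0 h 0 min; Fri reg 8 h 0 min / OT 3 h 18 min; Sat reg 8 h 0 min / OT 0 h 19 min; Sun reg 4 h 15 min / OT 0 h 0 min.
Totals: regular 26 h 9 min, overtime 3 h 37 min.

Regular 26.15 hours, overtime 3.62 hours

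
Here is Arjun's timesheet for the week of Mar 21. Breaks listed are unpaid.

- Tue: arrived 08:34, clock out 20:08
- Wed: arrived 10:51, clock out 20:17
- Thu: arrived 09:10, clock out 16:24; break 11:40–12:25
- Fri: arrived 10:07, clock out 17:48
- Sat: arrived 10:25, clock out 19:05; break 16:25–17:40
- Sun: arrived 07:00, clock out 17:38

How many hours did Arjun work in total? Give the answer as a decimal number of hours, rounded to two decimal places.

53.22 hours

Tue: 08:34–20:08 = 11 h 34 min
Wed: 10:51–20:17 = 9 h 26 min
Thu: 09:10–16:24 = 7 h 14 min; less 45 min break → 6 h 29 min
Fri: 10:07–17:48 = 7 h 41 min
Sat: 10:25–19:05 = 8 h 40 min; less 75 min break → 7 h 25 min
Sun: 07:00–17:38 = 10 h 38 min
Total: 11 h 34 min + 9 h 26 min + 6 h 29 min + 7 h 41 min + 7 h 25 min + 10 h 38 min = 53 h 13 min.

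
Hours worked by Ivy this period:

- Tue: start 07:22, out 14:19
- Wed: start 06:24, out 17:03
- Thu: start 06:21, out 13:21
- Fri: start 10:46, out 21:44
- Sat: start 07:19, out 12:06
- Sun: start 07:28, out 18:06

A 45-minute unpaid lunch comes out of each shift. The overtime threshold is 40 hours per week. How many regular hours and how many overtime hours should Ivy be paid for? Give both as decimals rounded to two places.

Tue: 07:22–14:19 = 6 h 57 min; less 45 min break → 6 h 12 min
Wed: 06:24–17:03 = 10 h 39 min; less 45 min break → 9 h 54 min
Thu: 06:21–13:21 = 7 h 0 min; less 45 min break → 6 h 15 min
Fri: 10:46–21:44 = 10 h 58 min; less 45 min break → 10 h 13 min
Sat: 07:19–12:06 = 4 h 47 min; less 45 min break → 4 h 2 min
Sun: 07:28–18:06 = 10 h 38 min; less 45 min break → 9 h 53 min
Total worked: 46 h 29 min = 46.48 h.
Threshold 40 h → overtime 6 h 29 min, regular 40 h 0 min.

Regular 40.00 hours, overtime 6.48 hours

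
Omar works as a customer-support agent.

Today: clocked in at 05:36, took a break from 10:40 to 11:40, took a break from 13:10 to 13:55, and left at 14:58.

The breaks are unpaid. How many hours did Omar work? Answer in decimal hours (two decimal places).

7.62 hours

Today: 05:36–14:58 = 9 h 22 min; less 105 min break → 7 h 37 min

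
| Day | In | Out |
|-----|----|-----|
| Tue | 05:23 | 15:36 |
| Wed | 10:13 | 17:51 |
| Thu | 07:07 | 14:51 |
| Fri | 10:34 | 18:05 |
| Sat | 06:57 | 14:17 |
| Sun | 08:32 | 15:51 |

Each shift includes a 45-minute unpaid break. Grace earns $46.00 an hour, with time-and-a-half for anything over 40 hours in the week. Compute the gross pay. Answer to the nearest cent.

$2064.25

Tue: 05:23–15:36 = 10 h 13 min; less 45 min break → 9 h 28 min
Wed: 10:13–17:51 = 7 h 38 min; less 45 min break → 6 h 53 min
Thu: 07:07–14:51 = 7 h 44 min; less 45 min break → 6 h 59 min
Fri: 10:34–18:05 = 7 h 31 min; less 45 min break → 6 h 46 min
Sat: 06:57–14:17 = 7 h 20 min; less 45 min break → 6 h 35 min
Sun: 08:32–15:51 = 7 h 19 min; less 45 min break → 6 h 34 min
Total worked: 43 h 15 min = 2595 min.
Regular 40 h 0 min = 2400 min at $46.00/h; overtime 3 h 15 min = 195 min at $69.00/h.
Pay = (2400 × $46.00 + 195 × $69.00) ÷ 60 = $2064.25.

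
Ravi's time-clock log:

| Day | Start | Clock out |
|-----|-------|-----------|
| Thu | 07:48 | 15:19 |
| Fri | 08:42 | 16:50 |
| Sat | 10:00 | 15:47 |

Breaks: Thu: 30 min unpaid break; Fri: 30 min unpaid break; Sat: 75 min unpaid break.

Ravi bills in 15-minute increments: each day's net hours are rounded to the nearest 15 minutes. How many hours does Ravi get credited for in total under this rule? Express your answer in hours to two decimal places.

Thu: 07:48–15:19 = 7 h 31 min − 30 min = 7 h 1 min → rounds to 7 h 0 min
Fri: 08:42–16:50 = 8 h 8 min − 30 min = 7 h 38 min → rounds to 7 h 45 min
Sat: 10:00–15:47 = 5 h 47 min − 75 min = 4 h 32 min → rounds to 4 h 30 min
Total credited: 19 h 15 min.

19.25 hours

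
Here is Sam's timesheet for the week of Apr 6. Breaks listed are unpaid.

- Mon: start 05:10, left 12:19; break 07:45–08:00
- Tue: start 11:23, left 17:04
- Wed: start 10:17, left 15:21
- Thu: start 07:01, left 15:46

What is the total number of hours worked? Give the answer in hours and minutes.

26 h 24 min

Mon: 05:10–12:19 = 7 h 9 min; less 15 min break → 6 h 54 min
Tue: 11:23–17:04 = 5 h 41 min
Wed: 10:17–15:21 = 5 h 4 min
Thu: 07:01–15:46 = 8 h 45 min
Total: 6 h 54 min + 5 h 41 min + 5 h 4 min + 8 h 45 min = 26 h 24 min.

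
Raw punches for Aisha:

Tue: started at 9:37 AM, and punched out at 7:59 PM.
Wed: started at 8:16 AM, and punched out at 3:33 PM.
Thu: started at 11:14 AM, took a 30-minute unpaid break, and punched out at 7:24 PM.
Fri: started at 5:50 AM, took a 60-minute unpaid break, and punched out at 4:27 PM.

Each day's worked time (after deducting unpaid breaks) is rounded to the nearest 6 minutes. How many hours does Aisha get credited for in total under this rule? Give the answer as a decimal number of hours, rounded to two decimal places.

35.00 hours

Tue: 9:37 AM–7:59 PM = 10 h 22 min → rounds to 10 h 24 min
Wed: 8:16 AM–3:33 PM = 7 h 17 min → rounds to 7 h 18 min
Thu: 11:14 AM–7:24 PM = 8 h 10 min − 30 min = 7 h 40 min → rounds to 7 h 42 min
Fri: 5:50 AM–4:27 PM = 10 h 37 min − 60 min = 9 h 37 min → rounds to 9 h 36 min
Total credited: 35 h 0 min.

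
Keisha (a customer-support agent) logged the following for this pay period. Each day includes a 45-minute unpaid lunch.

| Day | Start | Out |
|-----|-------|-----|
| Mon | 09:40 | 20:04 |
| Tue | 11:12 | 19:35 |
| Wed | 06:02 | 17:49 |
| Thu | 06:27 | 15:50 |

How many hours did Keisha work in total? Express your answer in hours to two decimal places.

36.95 hours

Mon: 09:40–20:04 = 10 h 24 min; less 45 min break → 9 h 39 min
Tue: 11:12–19:35 = 8 h 23 min; less 45 min break → 7 h 38 min
Wed: 06:02–17:49 = 11 h 47 min; less 45 min break → 11 h 2 min
Thu: 06:27–15:50 = 9 h 23 min; less 45 min break → 8 h 38 min
Total: 9 h 39 min + 7 h 38 min + 11 h 2 min + 8 h 38 min = 36 h 57 min.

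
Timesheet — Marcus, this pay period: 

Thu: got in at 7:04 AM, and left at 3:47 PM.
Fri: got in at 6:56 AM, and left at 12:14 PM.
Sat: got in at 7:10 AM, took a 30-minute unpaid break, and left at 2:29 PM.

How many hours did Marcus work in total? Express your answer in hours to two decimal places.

Thu: 7:04 AM–3:47 PM = 8 h 43 min
Fri: 6:56 AM–12:14 PM = 5 h 18 min
Sat: 7:10 AM–2:29 PM = 7 h 19 min; less 30 min break → 6 h 49 min
Total: 8 h 43 min + 5 h 18 min + 6 h 49 min = 20 h 50 min.

20.83 hours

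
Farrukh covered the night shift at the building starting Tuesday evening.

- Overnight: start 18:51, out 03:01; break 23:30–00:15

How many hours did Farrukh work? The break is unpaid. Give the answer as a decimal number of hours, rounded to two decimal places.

Overnight: 18:51 → midnight = 5 h 9 min; midnight → 03:01 = 3 h 1 min; span 8 h 10 min; less 45 min break → 7 h 25 min

7.42 hours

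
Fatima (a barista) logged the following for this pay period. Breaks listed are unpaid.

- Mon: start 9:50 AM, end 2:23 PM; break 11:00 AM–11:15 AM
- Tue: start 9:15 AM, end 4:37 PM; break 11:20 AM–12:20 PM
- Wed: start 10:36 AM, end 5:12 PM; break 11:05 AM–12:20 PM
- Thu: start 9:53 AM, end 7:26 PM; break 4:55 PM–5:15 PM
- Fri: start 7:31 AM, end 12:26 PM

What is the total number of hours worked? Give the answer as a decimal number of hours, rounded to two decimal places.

30.15 hours

Mon: 9:50 AM–2:23 PM = 4 h 33 min; less 15 min break → 4 h 18 min
Tue: 9:15 AM–4:37 PM = 7 h 22 min; less 60 min break → 6 h 22 min
Wed: 10:36 AM–5:12 PM = 6 h 36 min; less 75 min break → 5 h 21 min
Thu: 9:53 AM–7:26 PM = 9 h 33 min; less 20 min break → 9 h 13 min
Fri: 7:31 AM–12:26 PM = 4 h 55 min
Total: 4 h 18 min + 6 h 22 min + 5 h 21 min + 9 h 13 min + 4 h 55 min = 30 h 9 min.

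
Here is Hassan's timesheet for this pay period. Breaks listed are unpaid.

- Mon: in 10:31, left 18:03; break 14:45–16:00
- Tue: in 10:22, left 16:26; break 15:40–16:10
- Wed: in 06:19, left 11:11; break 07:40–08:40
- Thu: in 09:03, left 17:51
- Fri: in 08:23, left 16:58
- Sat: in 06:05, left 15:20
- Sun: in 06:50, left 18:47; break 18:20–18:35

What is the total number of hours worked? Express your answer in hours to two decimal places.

54.05 hours

Mon: 10:31–18:03 = 7 h 32 min; less 75 min break → 6 h 17 min
Tue: 10:22–16:26 = 6 h 4 min; less 30 min break → 5 h 34 min
Wed: 06:19–11:11 = 4 h 52 min; less 60 min break → 3 h 52 min
Thu: 09:03–17:51 = 8 h 48 min
Fri: 08:23–16:58 = 8 h 35 min
Sat: 06:05–15:20 = 9 h 15 min
Sun: 06:50–18:47 = 11 h 57 min; less 15 min break → 11 h 42 min
Total: 6 h 17 min + 5 h 34 min + 3 h 52 min + 8 h 48 min + 8 h 35 min + 9 h 15 min + 11 h 42 min = 54 h 3 min.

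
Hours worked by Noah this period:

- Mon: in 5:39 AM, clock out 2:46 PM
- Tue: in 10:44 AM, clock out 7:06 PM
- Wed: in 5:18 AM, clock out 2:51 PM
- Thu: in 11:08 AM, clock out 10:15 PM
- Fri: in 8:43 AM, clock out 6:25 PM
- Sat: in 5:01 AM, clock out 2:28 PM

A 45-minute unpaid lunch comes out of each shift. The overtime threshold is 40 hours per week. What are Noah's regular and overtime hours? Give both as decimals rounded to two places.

Mon: 5:39 AM–2:46 PM = 9 h 7 min; less 45 min break → 8 h 22 min
Tue: 10:44 AM–7:06 PM = 8 h 22 min; less 45 min break → 7 h 37 min
Wed: 5:18 AM–2:51 PM = 9 h 33 min; less 45 min break → 8 h 48 min
Thu: 11:08 AM–10:15 PM = 11 h 7 min; less 45 min break → 10 h 22 min
Fri: 8:43 AM–6:25 PM = 9 h 42 min; less 45 min break → 8 h 57 min
Sat: 5:01 AM–2:28 PM = 9 h 27 min; less 45 min break → 8 h 42 min
Total worked: 52 h 48 min = 52.80 h.
Threshold 40 h → overtime 12 h 48 min, regular 40 h 0 min.

Regular 40.00 hours, overtime 12.80 hours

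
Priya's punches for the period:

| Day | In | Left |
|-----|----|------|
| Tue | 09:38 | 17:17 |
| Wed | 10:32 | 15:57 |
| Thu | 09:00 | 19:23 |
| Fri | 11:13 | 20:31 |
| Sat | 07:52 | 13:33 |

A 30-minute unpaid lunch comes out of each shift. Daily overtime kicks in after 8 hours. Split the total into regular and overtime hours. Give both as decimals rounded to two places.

Regular 33.25 hours, overtime 2.68 hours

Tue: 09:38–17:17 = 7 h 39 min; less 30 min break → 7 h 9 min
Wed: 10:32–15:57 = 5 h 25 min; less 30 min break → 4 h 55 min
Thu: 09:00–19:23 = 10 h 23 min; less 30 min break → 9 h 53 min
Fri: 11:13–20:31 = 9 h 18 min; less 30 min break → 8 h 48 min
Sat: 07:52–13:33 = 5 h 41 min; less 30 min break → 5 h 11 min
Tue reg 7 h 9 min / OT 0 h 0 min; Wed reg 4 h 55 min / OT 0 h 0 min; Thu reg 8 h 0 min / OT 1 h 53 min; Fri reg 8 h 0 min / OT 0 h 48 min; Sat reg 5 h 11 min / OT 0 h 0 min.
Totals: regular 33 h 15 min, overtime 2 h 41 min.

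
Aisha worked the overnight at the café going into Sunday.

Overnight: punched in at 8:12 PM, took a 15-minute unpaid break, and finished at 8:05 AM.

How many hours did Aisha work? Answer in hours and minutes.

11 h 38 min

Overnight: 8:12 PM → midnight = 3 h 48 min; midnight → 8:05 AM = 8 h 5 min; span 11 h 53 min; less 15 min break → 11 h 38 min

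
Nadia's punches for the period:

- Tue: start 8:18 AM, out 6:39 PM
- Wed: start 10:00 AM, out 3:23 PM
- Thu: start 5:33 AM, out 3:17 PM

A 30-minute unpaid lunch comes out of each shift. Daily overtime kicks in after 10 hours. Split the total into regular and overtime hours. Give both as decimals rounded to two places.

Regular 23.97 hours, overtime 0.00 hours

Tue: 8:18 AM–6:39 PM = 10 h 21 min; less 30 min break → 9 h 51 min
Wed: 10:00 AM–3:23 PM = 5 h 23 min; less 30 min break → 4 h 53 min
Thu: 5:33 AM–3:17 PM = 9 h 44 min; less 30 min break → 9 h 14 min
Tue reg 9 h 51 min / OT 0 h 0 min; Wed reg 4 h 53 min / OT 0 h 0 min; Thu reg 9 h 14 min / OT 0 h 0 min.
Totals: regular 23 h 58 min, overtime 0 h 0 min.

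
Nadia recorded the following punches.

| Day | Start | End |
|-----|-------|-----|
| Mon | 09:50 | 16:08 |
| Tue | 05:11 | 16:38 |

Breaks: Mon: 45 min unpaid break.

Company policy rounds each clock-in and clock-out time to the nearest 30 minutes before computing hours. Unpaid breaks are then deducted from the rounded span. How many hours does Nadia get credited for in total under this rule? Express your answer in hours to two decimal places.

16.75 hours

Mon: in 09:50→10:00, out 16:08→16:00; 6 h 0 min − 45 min = 5 h 15 min
Tue: in 05:11→05:00, out 16:38→16:30; 11 h 30 min
Total credited: 16 h 45 min.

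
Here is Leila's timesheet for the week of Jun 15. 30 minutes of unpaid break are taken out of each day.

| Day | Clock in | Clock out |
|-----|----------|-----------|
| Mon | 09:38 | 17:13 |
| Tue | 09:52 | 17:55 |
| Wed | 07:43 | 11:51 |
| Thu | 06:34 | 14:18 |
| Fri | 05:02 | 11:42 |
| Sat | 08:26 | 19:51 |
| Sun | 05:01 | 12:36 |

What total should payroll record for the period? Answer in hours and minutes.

49 h 40 min

Mon: 09:38–17:13 = 7 h 35 min; less 30 min break → 7 h 5 min
Tue: 09:52–17:55 = 8 h 3 min; less 30 min break → 7 h 33 min
Wed: 07:43–11:51 = 4 h 8 min; less 30 min break → 3 h 38 min
Thu: 06:34–14:18 = 7 h 44 min; less 30 min break → 7 h 14 min
Fri: 05:02–11:42 = 6 h 40 min; less 30 min break → 6 h 10 min
Sat: 08:26–19:51 = 11 h 25 min; less 30 min break → 10 h 55 min
Sun: 05:01–12:36 = 7 h 35 min; less 30 min break → 7 h 5 min
Total: 7 h 5 min + 7 h 33 min + 3 h 38 min + 7 h 14 min + 6 h 10 min + 10 h 55 min + 7 h 5 min = 49 h 40 min.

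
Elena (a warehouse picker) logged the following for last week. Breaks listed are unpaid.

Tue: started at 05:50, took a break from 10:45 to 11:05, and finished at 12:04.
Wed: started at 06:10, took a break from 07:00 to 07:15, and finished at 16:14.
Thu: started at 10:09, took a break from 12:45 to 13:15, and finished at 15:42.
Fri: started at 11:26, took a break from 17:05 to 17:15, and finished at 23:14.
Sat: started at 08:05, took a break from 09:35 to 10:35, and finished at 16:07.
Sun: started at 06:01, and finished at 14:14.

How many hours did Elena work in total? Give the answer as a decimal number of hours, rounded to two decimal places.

47.65 hours

Tue: 05:50–12:04 = 6 h 14 min; less 20 min break → 5 h 54 min
Wed: 06:10–16:14 = 10 h 4 min; less 15 min break → 9 h 49 min
Thu: 10:09–15:42 = 5 h 33 min; less 30 min break → 5 h 3 min
Fri: 11:26–23:14 = 11 h 48 min; less 10 min break → 11 h 38 min
Sat: 08:05–16:07 = 8 h 2 min; less 60 min break → 7 h 2 min
Sun: 06:01–14:14 = 8 h 13 min
Total: 5 h 54 min + 9 h 49 min + 5 h 3 min + 11 h 38 min + 7 h 2 min + 8 h 13 min = 47 h 39 min.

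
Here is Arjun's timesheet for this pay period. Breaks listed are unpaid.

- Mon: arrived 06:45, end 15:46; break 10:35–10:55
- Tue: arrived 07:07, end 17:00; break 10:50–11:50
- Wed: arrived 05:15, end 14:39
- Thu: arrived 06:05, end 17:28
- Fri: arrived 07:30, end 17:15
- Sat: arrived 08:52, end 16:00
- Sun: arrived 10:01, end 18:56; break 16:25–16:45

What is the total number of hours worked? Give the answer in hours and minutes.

63 h 49 min

Mon: 06:45–15:46 = 9 h 1 min; less 20 min break → 8 h 41 min
Tue: 07:07–17:00 = 9 h 53 min; less 60 min break → 8 h 53 min
Wed: 05:15–14:39 = 9 h 24 min
Thu: 06:05–17:28 = 11 h 23 min
Fri: 07:30–17:15 = 9 h 45 min
Sat: 08:52–16:00 = 7 h 8 min
Sun: 10:01–18:56 = 8 h 55 min; less 20 min break → 8 h 35 min
Total: 8 h 41 min + 8 h 53 min + 9 h 24 min + 11 h 23 min + 9 h 45 min + 7 h 8 min + 8 h 35 min = 63 h 49 min.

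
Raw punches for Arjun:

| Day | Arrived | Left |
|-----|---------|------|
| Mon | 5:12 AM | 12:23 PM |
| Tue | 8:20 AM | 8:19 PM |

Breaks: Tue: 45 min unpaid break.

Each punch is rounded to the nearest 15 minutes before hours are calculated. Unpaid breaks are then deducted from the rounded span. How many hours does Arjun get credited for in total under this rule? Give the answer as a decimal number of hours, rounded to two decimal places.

18.50 hours

Mon: in 5:12 AM→5:15 AM, out 12:23 PM→12:30 PM; 7 h 15 min
Tue: in 8:20 AM→8:15 AM, out 8:19 PM→8:15 PM; 12 h 0 min − 45 min = 11 h 15 min
Total credited: 18 h 30 min.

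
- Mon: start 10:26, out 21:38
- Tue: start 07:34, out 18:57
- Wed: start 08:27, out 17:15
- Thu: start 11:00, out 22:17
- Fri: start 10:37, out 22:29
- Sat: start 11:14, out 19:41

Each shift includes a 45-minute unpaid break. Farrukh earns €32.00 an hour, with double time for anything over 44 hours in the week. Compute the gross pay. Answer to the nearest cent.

€2334.93

Mon: 10:26–21:38 = 11 h 12 min; less 45 min break → 10 h 27 min
Tue: 07:34–18:57 = 11 h 23 min; less 45 min break → 10 h 38 min
Wed: 08:27–17:15 = 8 h 48 min; less 45 min break → 8 h 3 min
Thu: 11:00–22:17 = 11 h 17 min; less 45 min break → 10 h 32 min
Fri: 10:37–22:29 = 11 h 52 min; less 45 min break → 11 h 7 min
Sat: 11:14–19:41 = 8 h 27 min; less 45 min break → 7 h 42 min
Total worked: 58 h 29 min = 3509 min.
Regular 44 h 0 min = 2640 min at €32.00/h; overtime 14 h 29 min = 869 min at €64.00/h.
Pay = (2640 × €32.00 + 869 × €64.00) ÷ 60 = €2334.93.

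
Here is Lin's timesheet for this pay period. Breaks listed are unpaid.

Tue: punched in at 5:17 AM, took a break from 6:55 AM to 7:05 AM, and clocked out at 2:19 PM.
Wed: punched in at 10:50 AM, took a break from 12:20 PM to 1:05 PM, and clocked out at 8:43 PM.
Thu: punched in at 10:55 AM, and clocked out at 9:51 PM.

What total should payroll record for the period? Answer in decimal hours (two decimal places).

28.93 hours

Tue: 5:17 AM–2:19 PM = 9 h 2 min; less 10 min break → 8 h 52 min
Wed: 10:50 AM–8:43 PM = 9 h 53 min; less 45 min break → 9 h 8 min
Thu: 10:55 AM–9:51 PM = 10 h 56 min
Total: 8 h 52 min + 9 h 8 min + 10 h 56 min = 28 h 56 min.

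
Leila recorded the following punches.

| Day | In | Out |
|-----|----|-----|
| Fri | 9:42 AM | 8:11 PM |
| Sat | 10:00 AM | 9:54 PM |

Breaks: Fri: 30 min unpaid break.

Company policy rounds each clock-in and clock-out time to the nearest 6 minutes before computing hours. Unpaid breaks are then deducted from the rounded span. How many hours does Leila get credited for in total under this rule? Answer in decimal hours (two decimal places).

Fri: in 9:42 AM→9:42 AM, out 8:11 PM→8:12 PM; 10 h 30 min − 30 min = 10 h 0 min
Sat: in 10:00 AM→10:00 AM, out 9:54 PM→9:54 PM; 11 h 54 min
Total credited: 21 h 54 min.

21.90 hours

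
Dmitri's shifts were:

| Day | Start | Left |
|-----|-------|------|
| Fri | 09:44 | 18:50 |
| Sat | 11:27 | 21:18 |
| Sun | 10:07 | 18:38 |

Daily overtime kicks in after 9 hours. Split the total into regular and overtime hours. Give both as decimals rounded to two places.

Regular 26.52 hours, overtime 0.95 hours

Fri: 09:44–18:50 = 9 h 6 min
Sat: 11:27–21:18 = 9 h 51 min
Sun: 10:07–18:38 = 8 h 31 min
Fri reg 9 h 0 min / OT 0 h 6 min; Sat reg 9 h 0 min / OT 0 h 51 min; Sun reg 8 h 31 min / OT 0 h 0 min.
Totals: regular 26 h 31 min, overtime 0 h 57 min.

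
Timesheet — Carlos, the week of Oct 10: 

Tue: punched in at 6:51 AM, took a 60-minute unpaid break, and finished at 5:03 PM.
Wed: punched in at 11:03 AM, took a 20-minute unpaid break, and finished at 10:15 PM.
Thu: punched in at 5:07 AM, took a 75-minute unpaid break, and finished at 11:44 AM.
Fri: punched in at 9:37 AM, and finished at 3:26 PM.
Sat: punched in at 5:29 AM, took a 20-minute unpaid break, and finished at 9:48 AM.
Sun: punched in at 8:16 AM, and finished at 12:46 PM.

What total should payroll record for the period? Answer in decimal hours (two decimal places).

39.73 hours

Tue: 6:51 AM–5:03 PM = 10 h 12 min; less 60 min break → 9 h 12 min
Wed: 11:03 AM–10:15 PM = 11 h 12 min; less 20 min break → 10 h 52 min
Thu: 5:07 AM–11:44 AM = 6 h 37 min; less 75 min break → 5 h 22 min
Fri: 9:37 AM–3:26 PM = 5 h 49 min
Sat: 5:29 AM–9:48 AM = 4 h 19 min; less 20 min break → 3 h 59 min
Sun: 8:16 AM–12:46 PM = 4 h 30 min
Total: 9 h 12 min + 10 h 52 min + 5 h 22 min + 5 h 49 min + 3 h 59 min + 4 h 30 min = 39 h 44 min.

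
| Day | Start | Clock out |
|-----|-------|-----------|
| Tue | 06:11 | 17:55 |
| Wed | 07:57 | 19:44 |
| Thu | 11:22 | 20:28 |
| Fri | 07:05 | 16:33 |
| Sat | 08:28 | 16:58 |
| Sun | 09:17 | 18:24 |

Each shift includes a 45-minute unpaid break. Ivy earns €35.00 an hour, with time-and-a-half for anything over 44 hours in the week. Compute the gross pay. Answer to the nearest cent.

Tue: 06:11–17:55 = 11 h 44 min; less 45 min break → 10 h 59 min
Wed: 07:57–19:44 = 11 h 47 min; less 45 min break → 11 h 2 min
Thu: 11:22–20:28 = 9 h 6 min; less 45 min break → 8 h 21 min
Fri: 07:05–16:33 = 9 h 28 min; less 45 min break → 8 h 43 min
Sat: 08:28–16:58 = 8 h 30 min; less 45 min break → 7 h 45 min
Sun: 09:17–18:24 = 9 h 7 min; less 45 min break → 8 h 22 min
Total worked: 55 h 12 min = 3312 min.
Regular 44 h 0 min = 2640 min at €35.00/h; overtime 11 h 12 min = 672 min at €52.50/h.
Pay = (2640 × €35.00 + 672 × €52.50) ÷ 60 = €2128.00.

€2128.00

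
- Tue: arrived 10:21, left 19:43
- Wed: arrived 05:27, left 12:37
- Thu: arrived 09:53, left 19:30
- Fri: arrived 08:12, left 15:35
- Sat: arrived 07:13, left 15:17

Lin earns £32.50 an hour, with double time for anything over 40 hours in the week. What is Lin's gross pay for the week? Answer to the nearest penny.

Tue: 10:21–19:43 = 9 h 22 min
Wed: 05:27–12:37 = 7 h 10 min
Thu: 09:53–19:30 = 9 h 37 min
Fri: 08:12–15:35 = 7 h 23 min
Sat: 07:13–15:17 = 8 h 4 min
Total worked: 41 h 36 min = 2496 min.
Regular 40 h 0 min = 2400 min at £32.50/h; overtime 1 h 36 min = 96 min at £65.00/h.
Pay = (2400 × £32.50 + 96 × £65.00) ÷ 60 = £1404.00.

£1404.00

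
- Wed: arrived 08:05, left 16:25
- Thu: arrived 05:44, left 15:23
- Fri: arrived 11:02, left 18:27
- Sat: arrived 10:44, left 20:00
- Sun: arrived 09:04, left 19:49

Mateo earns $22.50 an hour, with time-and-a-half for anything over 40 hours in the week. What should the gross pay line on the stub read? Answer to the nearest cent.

$1082.81

Wed: 08:05–16:25 = 8 h 20 min
Thu: 05:44–15:23 = 9 h 39 min
Fri: 11:02–18:27 = 7 h 25 min
Sat: 10:44–20:00 = 9 h 16 min
Sun: 09:04–19:49 = 10 h 45 min
Total worked: 45 h 25 min = 2725 min.
Regular 40 h 0 min = 2400 min at $22.50/h; overtime 5 h 25 min = 325 min at $33.75/h.
Pay = (2400 × $22.50 + 325 × $33.75) ÷ 60 = $1082.81.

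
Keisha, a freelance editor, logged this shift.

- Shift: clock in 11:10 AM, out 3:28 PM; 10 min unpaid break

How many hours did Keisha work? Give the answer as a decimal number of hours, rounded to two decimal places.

Shift: 11:10 AM–3:28 PM = 4 h 18 min; less 10 min break → 4 h 8 min

4.13 hours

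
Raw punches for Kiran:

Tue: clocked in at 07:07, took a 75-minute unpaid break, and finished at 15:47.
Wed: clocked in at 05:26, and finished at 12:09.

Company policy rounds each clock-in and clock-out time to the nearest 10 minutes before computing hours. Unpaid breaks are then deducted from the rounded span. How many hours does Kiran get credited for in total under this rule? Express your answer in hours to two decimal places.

Tue: in 07:07→07:10, out 15:47→15:50; 8 h 40 min − 75 min = 7 h 25 min
Wed: in 05:26→05:30, out 12:09→12:10; 6 h 40 min
Total credited: 14 h 5 min.

14.08 hours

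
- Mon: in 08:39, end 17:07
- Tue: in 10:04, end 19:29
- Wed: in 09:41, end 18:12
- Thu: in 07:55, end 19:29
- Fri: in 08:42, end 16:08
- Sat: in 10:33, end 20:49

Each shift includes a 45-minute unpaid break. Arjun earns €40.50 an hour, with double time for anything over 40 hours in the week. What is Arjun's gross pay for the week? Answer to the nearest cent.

Mon: 08:39–17:07 = 8 h 28 min; less 45 min break → 7 h 43 min
Tue: 10:04–19:29 = 9 h 25 min; less 45 min break → 8 h 40 min
Wed: 09:41–18:12 = 8 h 31 min; less 45 min break → 7 h 46 min
Thu: 07:55–19:29 = 11 h 34 min; less 45 min break → 10 h 49 min
Fri: 08:42–16:08 = 7 h 26 min; less 45 min break → 6 h 41 min
Sat: 10:33–20:49 = 10 h 16 min; less 45 min break → 9 h 31 min
Total worked: 51 h 10 min = 3070 min.
Regular 40 h 0 min = 2400 min at €40.50/h; overtime 11 h 10 min = 670 min at €81.00/h.
Pay = (2400 × €40.50 + 670 × €81.00) ÷ 60 = €2524.50.

€2524.50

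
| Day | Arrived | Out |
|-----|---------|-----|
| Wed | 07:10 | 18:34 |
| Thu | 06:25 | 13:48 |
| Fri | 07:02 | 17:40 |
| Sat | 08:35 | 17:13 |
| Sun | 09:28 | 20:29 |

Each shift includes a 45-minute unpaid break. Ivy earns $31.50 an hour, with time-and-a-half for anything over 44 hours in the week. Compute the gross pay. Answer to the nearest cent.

$1448.21

Wed: 07:10–18:34 = 11 h 24 min; less 45 min break → 10 h 39 min
Thu: 06:25–13:48 = 7 h 23 min; less 45 min break → 6 h 38 min
Fri: 07:02–17:40 = 10 h 38 min; less 45 min break → 9 h 53 min
Sat: 08:35–17:13 = 8 h 38 min; less 45 min break → 7 h 53 min
Sun: 09:28–20:29 = 11 h 1 min; less 45 min break → 10 h 16 min
Total worked: 45 h 19 min = 2719 min.
Regular 44 h 0 min = 2640 min at $31.50/h; overtime 1 h 19 min = 79 min at $47.25/h.
Pay = (2640 × $31.50 + 79 × $47.25) ÷ 60 = $1448.21.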